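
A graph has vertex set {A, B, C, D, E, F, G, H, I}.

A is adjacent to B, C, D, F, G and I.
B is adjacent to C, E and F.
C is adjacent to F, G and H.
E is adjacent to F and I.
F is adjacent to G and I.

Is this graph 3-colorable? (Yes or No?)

A, B, C, F are mutually adjacent (a clique of size 4), so at least 4 colors are needed.
So 3 colors are not enough.

No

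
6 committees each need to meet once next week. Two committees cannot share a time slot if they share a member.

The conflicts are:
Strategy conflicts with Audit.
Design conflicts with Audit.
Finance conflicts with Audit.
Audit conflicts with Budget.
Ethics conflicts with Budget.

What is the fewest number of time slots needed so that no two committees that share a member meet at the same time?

Audit and Budget conflict, so at least 2 time slots are needed.
2 time slots suffice: time slot 1 → {Audit, Ethics}; time slot 2 → {Strategy, Design, Finance, Budget}. Each listed conflict is separated.

2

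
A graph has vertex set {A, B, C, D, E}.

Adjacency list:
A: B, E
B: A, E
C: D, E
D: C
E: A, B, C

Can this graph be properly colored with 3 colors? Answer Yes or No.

Yes

The chromatic number is 3. A, B, E form a triangle, so at least 3 colors are needed.
3 colors suffice: A=blue, B=green, C=blue, D=red, E=red.
That is already a proper 3-coloring.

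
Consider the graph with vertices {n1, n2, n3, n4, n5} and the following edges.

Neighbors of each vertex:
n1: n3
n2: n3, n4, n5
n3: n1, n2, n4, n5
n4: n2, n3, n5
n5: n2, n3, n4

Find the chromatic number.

n2, n3, n4, n5 form a clique, so at least 4 colors are needed.
4 colors suffice: n1=2, n2=2, n3=1, n4=3, n5=4. Every edge joins two different colors.

4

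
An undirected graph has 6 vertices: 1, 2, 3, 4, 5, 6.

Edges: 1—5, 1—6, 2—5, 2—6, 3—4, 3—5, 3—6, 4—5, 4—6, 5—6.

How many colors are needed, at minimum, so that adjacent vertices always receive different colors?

4

3, 4, 5, 6 are pairwise adjacent (a clique of size 4), so at least 4 colors are needed.
4 colors suffice: 1=green, 2=green, 3=green, 4=yellow, 5=blue, 6=red. No two adjacent vertices share a color.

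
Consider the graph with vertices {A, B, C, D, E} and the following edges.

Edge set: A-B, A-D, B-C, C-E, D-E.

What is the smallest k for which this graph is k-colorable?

3

The cycle E-C-B-A-D-E has odd length 5, so it cannot be 2-colored; at least 3 colors are needed.
3 colors suffice: color 1 → {B, D}; color 2 → {A, C}; color 3 → {E}. Each edge has distinct colors on its endpoints.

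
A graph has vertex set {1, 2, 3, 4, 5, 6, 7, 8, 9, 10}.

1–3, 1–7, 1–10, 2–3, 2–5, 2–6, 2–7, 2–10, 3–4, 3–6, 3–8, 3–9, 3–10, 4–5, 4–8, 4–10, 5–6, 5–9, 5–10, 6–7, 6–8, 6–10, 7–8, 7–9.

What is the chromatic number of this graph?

4

2, 3, 6, 10 form a clique, so at least 4 colors are needed.
4 colors suffice: color red → {3, 5, 7}; color blue → {1, 4, 6, 9}; color green → {8, 10}; color yellow → {2}. Every edge joins two different colors.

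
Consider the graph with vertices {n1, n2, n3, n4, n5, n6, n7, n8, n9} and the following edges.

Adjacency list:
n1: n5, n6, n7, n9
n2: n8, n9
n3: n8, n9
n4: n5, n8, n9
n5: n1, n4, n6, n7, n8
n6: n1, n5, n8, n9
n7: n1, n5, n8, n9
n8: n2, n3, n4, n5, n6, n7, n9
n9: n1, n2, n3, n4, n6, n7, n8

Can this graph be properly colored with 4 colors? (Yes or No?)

Yes

The chromatic number is 3. n3, n8, n9 are pairwise adjacent, so at least 3 colors are needed.
3 colors suffice: color 1 → {n5, n9}; color 2 → {n1, n8}; color 3 → {n2, n3, n4, n6, n7}.
Since 4 ≥ 3, a proper 4-coloring certainly exists.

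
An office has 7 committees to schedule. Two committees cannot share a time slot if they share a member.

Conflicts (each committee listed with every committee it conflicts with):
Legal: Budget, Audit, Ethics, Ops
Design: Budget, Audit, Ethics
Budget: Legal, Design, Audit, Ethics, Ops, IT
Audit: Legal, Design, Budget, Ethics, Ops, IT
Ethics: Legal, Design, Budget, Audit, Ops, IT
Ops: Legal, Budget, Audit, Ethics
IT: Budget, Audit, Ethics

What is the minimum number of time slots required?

5

Legal, Budget, Audit, Ethics, Ops are mutually in conflict, so at least 5 time slots are needed.
Using 5 time slots: Legal=5, Design=4, Budget=1, Audit=2, Ethics=3, Ops=4, IT=4. Every pair that conflicts lands in different time slots.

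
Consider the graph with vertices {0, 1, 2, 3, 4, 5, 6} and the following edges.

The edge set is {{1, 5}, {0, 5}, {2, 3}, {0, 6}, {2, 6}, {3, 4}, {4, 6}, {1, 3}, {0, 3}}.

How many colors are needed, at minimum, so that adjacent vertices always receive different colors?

1 and 5 are adjacent, so at least 2 colors are needed.
A valid assignment using 2 colors: 0=blue, 1=blue, 2=blue, 3=red, 4=blue, 5=red, 6=red. No two adjacent vertices share a color.

2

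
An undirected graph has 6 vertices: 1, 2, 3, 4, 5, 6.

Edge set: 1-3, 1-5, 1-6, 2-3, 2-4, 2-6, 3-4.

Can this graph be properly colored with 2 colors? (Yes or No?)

No

2, 3, 4 are pairwise adjacent, so at least 3 colors are needed.
So 2 colors are not enough.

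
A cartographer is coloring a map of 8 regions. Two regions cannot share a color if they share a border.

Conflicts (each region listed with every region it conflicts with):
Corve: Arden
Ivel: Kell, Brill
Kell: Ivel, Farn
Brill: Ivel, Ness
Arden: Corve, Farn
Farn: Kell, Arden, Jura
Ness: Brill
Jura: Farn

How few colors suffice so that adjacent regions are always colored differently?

Ivel and Brill conflict, so at least 2 colors are needed.
2 colors suffice: color 1 → {Corve, Ivel, Farn, Ness}; color 2 → {Kell, Brill, Arden, Jura}. Each listed conflict is separated.

2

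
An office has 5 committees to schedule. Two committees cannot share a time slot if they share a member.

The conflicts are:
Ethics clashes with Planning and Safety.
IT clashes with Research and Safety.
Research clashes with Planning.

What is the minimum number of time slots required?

3

The cycle IT-Safety-Ethics-Planning-Research-IT has odd length 5, so it cannot be 2-colored; at least 3 time slots are needed.
Using 3 time slots: Ethics=1, IT=3, Research=1, Planning=2, Safety=2. Each listed conflict is separated.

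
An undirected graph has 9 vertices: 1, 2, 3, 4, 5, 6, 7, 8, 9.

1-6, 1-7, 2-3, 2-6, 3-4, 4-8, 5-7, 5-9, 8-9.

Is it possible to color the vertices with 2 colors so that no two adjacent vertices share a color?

No

The cycle 8-4-3-2-6-1-7-5-9-8 has odd length 9, so it cannot be 2-colored; at least 3 colors are needed.
So 2 colors are not enough.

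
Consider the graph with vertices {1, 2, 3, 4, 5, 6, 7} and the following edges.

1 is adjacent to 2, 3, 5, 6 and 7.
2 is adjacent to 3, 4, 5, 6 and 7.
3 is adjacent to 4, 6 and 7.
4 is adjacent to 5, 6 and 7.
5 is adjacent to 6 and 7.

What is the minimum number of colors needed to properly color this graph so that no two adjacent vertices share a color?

2, 3, 4, 6 are pairwise adjacent (a clique of size 4), so at least 4 colors are needed.
4 colors suffice: color red → {2}; color blue → {3, 5}; color green → {6, 7}; color yellow → {1, 4}. Each edge has distinct colors on its endpoints.

4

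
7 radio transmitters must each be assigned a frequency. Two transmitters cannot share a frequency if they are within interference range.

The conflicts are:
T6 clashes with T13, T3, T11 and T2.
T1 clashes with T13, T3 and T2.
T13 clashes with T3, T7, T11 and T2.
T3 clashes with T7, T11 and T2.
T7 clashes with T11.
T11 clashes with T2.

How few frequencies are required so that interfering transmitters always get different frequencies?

T6, T13, T3, T11, T2 all conflict with each other, so at least 5 frequencies are needed.
A valid assignment using 5 frequencies: T6=5, T1=4, T13=2, T3=1, T7=3, T11=4, T2=3. No two conflicting transmitters share a frequency.

5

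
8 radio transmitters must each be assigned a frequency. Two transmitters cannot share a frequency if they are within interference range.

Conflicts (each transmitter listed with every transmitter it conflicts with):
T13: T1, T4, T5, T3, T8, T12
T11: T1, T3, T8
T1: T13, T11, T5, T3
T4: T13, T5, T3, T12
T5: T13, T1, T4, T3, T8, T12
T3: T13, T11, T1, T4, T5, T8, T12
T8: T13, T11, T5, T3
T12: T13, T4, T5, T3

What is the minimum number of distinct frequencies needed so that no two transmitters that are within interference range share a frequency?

T13, T4, T5, T3, T12 pairwise conflict, so at least 5 frequencies are needed.
Using 5 frequencies: T13=3, T11=2, T1=4, T4=4, T5=2, T3=1, T8=4, T12=5. Each listed conflict is separated.

5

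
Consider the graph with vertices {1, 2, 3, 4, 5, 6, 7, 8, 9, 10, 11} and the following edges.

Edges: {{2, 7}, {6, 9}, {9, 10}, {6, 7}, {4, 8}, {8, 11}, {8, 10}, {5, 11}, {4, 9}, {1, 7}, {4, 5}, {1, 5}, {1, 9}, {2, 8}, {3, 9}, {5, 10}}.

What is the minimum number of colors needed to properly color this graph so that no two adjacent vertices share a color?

2

8 and 10 are adjacent, so at least 2 colors are needed.
2 colors suffice: color a → {5, 7, 8, 9}; color b → {1, 2, 3, 4, 6, 10, 11}. Each edge has distinct colors on its endpoints.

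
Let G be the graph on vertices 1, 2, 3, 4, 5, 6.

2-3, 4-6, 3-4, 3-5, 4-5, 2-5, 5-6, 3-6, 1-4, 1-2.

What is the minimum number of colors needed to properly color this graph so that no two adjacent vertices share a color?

3, 4, 5, 6 are pairwise adjacent (a clique of size 4), so at least 4 colors are needed.
One proper 4-coloring: 1=red, 2=blue, 3=red, 4=blue, 5=green, 6=yellow. Every edge joins two different colors.

4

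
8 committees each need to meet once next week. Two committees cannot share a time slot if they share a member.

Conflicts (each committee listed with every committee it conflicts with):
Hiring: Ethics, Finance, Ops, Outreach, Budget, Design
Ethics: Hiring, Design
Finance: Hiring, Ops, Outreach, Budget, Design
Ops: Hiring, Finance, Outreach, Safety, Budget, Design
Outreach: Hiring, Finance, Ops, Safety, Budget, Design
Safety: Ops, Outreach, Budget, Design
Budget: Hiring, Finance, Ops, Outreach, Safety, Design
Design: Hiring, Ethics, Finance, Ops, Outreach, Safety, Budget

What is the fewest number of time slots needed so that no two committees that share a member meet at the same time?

6

Hiring, Finance, Ops, Outreach, Budget, Design pairwise conflict, so at least 6 time slots are needed.
6 time slots suffice: time slot 1 → {Design}; time slot 2 → {Ethics, Ops}; time slot 3 → {Outreach}; time slot 4 → {Hiring, Safety}; time slot 5 → {Budget}; time slot 6 → {Finance}. Each listed conflict is separated.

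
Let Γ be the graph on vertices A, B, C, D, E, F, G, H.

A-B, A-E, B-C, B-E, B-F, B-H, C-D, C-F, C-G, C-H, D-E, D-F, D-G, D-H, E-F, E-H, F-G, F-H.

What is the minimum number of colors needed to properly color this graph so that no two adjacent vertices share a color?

4

D, E, F, H are pairwise adjacent (a clique of size 4), so at least 4 colors are needed.
4 colors suffice: color red → {A, F}; color blue → {C, E}; color green → {G, H}; color yellow → {B, D}. No two adjacent vertices share a color.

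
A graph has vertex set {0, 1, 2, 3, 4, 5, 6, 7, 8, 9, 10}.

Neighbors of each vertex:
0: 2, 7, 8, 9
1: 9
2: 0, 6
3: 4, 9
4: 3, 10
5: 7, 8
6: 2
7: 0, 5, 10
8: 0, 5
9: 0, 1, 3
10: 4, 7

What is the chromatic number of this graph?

2 and 6 are adjacent, so at least 2 colors are needed.
2 colors suffice: color a → {0, 1, 3, 5, 6, 10}; color b → {2, 4, 7, 8, 9}. Every edge joins two different colors.

2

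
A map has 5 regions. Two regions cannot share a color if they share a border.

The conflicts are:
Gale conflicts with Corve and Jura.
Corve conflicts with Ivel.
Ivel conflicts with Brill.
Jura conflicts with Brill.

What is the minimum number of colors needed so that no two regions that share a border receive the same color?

3

The cycle Jura-Gale-Corve-Ivel-Brill-Jura has odd length 5, so it cannot be 2-colored; at least 3 colors are needed.
A valid assignment using 3 colors: Gale=2, Corve=1, Ivel=3, Jura=1, Brill=2. Every pair that conflicts lands in different colors.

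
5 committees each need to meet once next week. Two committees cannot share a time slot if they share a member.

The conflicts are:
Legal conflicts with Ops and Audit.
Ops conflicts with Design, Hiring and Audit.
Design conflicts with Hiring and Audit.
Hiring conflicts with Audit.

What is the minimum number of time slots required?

Ops, Design, Hiring, Audit all conflict with each other, so at least 4 time slots are needed.
A valid assignment using 4 time slots: Legal=3, Ops=2, Design=3, Hiring=4, Audit=1. Each listed conflict is separated.

4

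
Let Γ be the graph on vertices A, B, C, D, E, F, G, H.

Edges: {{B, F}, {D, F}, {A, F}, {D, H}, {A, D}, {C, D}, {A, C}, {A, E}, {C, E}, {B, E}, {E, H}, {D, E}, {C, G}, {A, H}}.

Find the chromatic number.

4

A, D, E, H are mutually adjacent (a clique of size 4), so at least 4 colors are needed.
One proper 4-coloring: A=2, B=1, C=4, D=1, E=3, F=3, G=1, H=4. Every edge joins two different colors.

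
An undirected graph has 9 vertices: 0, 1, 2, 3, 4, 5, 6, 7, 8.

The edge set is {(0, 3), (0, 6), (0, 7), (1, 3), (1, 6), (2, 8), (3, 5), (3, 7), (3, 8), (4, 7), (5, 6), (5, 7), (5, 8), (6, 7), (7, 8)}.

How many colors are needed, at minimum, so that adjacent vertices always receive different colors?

3, 5, 7, 8 form a clique, so at least 4 colors are needed.
4 colors suffice: color a → {1, 2, 7}; color b → {3, 4, 6}; color c → {0, 8}; color d → {5}. No two adjacent vertices share a color.

4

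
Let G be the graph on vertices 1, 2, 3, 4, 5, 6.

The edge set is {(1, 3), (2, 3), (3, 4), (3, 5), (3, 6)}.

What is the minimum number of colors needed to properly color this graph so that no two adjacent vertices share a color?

1 and 3 are adjacent, so at least 2 colors are needed.
2 colors suffice: color red → {3}; color blue → {1, 2, 4, 5, 6}. Every edge joins two different colors.

2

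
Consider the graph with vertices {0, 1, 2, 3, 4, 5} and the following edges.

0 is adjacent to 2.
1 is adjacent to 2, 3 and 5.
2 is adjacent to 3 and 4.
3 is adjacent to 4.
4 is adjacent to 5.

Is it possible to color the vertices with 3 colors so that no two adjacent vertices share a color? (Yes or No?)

The chromatic number is 3. 2, 3, 4 are mutually adjacent, so at least 3 colors are needed.
3 colors suffice: color red → {2, 5}; color blue → {0, 3}; color green → {1, 4}.
That is already a proper 3-coloring.

Yes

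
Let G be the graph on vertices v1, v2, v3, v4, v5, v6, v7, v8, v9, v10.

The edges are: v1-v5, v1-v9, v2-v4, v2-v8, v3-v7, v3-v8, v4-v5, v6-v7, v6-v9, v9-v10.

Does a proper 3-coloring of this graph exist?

The chromatic number is 3. The cycle v5-v4-v2-v8-v3-v7-v6-v9-v1-v5 has odd length 9, so it cannot be 2-colored; at least 3 colors are needed.
One proper 3-coloring: v1=2, v2=1, v3=1, v4=2, v5=1, v6=3, v7=2, v8=2, v9=1, v10=2.
That is already a proper 3-coloring.

Yes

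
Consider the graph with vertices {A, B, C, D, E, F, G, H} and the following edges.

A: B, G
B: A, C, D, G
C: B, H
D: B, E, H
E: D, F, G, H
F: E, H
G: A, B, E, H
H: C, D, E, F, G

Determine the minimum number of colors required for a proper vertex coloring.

3

E, F, H are mutually adjacent, so at least 3 colors are needed.
3 colors suffice: color 1 → {B, H}; color 2 → {C, D, F, G}; color 3 → {A, E}. No two adjacent vertices share a color.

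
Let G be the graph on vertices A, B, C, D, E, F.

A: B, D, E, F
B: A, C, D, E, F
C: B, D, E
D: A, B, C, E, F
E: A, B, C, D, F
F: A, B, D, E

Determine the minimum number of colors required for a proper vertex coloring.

5

A, B, D, E, F are mutually adjacent (a clique of size 5), so at least 5 colors are needed.
One proper 5-coloring: A=4, B=1, C=4, D=3, E=2, F=5. Each edge has distinct colors on its endpoints.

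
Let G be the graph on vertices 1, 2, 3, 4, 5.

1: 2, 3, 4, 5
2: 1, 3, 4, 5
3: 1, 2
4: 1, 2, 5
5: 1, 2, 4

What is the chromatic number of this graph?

1, 2, 4, 5 are pairwise adjacent (a clique of size 4), so at least 4 colors are needed.
4 colors suffice: 1=b, 2=a, 3=c, 4=d, 5=c. No two adjacent vertices share a color.

4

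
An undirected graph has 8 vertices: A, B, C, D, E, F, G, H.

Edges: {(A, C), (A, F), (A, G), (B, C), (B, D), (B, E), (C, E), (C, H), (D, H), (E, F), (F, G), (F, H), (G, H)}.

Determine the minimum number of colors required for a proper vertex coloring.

3

F, G, H are pairwise adjacent, so at least 3 colors are needed.
A valid assignment using 3 colors: A=red, B=green, C=blue, D=blue, E=red, F=blue, G=green, H=red. Each edge has distinct colors on its endpoints.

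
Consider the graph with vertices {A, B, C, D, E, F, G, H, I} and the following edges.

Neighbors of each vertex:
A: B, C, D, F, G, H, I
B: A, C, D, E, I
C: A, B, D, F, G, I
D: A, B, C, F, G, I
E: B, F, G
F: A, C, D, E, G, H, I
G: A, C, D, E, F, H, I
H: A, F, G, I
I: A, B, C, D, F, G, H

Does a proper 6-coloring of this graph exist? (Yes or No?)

The chromatic number is 6. A, C, D, F, G, I are mutually adjacent (a clique of size 6), so at least 6 colors are needed.
6 colors suffice: color 1 → {B, F}; color 2 → {G}; color 3 → {E, I}; color 4 → {A}; color 5 → {D, H}; color 6 → {C}.
That is already a proper 6-coloring.

Yes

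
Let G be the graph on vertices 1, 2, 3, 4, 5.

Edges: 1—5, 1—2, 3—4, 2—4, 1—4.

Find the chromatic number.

1, 2, 4 are mutually adjacent, so at least 3 colors are needed.
3 colors suffice: color a → {1, 3}; color b → {4, 5}; color c → {2}. Every edge joins two different colors.

3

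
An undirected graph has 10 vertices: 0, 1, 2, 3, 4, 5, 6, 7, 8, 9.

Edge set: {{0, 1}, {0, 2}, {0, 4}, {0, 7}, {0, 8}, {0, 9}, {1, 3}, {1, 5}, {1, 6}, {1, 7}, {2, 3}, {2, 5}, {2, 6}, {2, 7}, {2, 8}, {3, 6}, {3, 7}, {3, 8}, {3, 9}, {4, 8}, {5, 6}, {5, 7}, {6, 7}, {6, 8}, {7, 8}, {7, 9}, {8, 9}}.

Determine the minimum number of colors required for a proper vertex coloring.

2, 3, 6, 7, 8 are mutually adjacent (a clique of size 5), so at least 5 colors are needed.
5 colors suffice: color red → {4, 7}; color blue → {1, 8}; color green → {0, 6}; color yellow → {2, 9}; color purple → {3, 5}. Each edge has distinct colors on its endpoints.

5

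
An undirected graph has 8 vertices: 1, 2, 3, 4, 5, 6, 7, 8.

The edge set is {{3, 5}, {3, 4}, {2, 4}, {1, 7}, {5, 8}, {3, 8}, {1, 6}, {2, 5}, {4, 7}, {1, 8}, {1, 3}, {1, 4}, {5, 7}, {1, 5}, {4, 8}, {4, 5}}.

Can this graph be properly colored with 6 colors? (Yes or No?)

The chromatic number is 5. 1, 3, 4, 5, 8 are pairwise adjacent (a clique of size 5), so at least 5 colors are needed.
5 colors suffice: 1=red, 2=red, 3=yellow, 4=green, 5=blue, 6=blue, 7=yellow, 8=purple.
Since 6 ≥ 5, a proper 6-coloring certainly exists.

Yes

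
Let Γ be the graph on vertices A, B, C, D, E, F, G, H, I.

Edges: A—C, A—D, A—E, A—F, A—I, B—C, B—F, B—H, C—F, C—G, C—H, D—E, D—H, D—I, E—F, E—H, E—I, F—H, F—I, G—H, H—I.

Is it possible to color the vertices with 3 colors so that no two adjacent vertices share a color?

A, E, F, I form a clique, so at least 4 colors are needed.
So 3 colors are not enough.

No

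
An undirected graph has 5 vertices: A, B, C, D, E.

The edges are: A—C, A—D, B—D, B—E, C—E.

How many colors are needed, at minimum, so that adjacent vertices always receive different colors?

3

The cycle A-C-E-B-D-A has odd length 5, so it cannot be 2-colored; at least 3 colors are needed.
3 colors suffice: color 1 → {D, E}; color 2 → {A, B}; color 3 → {C}. Each edge has distinct colors on its endpoints.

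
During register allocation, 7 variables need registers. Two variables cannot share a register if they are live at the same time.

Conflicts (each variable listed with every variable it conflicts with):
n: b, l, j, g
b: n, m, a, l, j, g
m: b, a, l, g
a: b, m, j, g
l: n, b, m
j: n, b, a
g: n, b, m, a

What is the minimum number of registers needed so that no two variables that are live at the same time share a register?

b, m, a, g all conflict with each other, so at least 4 registers are needed.
4 registers suffice: register 1 → {b}; register 2 → {n, a}; register 3 → {m, j}; register 4 → {l, g}. Every pair that conflicts lands in different registers.

4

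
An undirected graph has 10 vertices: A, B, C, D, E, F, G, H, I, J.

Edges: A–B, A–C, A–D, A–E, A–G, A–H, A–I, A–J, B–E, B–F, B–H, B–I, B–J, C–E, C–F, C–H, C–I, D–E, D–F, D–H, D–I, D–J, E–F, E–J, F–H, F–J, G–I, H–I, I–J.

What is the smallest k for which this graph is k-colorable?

4

D, E, F, J are mutually adjacent (a clique of size 4), so at least 4 colors are needed.
4 colors suffice: color 1 → {A, F}; color 2 → {E, I}; color 3 → {G, H, J}; color 4 → {B, C, D}. Each edge has distinct colors on its endpoints.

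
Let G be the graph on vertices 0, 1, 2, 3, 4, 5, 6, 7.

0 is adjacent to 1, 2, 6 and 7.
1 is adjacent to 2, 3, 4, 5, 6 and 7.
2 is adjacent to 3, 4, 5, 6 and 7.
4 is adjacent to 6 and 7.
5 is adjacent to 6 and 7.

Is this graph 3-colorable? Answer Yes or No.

No

0, 1, 2, 7 are pairwise adjacent (a clique of size 4), so at least 4 colors are needed.
So 3 colors are not enough.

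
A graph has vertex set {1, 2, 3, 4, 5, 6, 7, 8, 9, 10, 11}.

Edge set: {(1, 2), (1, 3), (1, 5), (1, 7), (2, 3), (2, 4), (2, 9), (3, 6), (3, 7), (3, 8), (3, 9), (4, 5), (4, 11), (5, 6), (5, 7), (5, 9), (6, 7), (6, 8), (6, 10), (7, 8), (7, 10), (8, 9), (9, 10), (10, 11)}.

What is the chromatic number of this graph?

3, 6, 7, 8 are mutually adjacent (a clique of size 4), so at least 4 colors are needed.
4 colors suffice: color a → {4, 7, 9}; color b → {3, 5, 10}; color c → {2, 6, 11}; color d → {1, 8}. Each edge has distinct colors on its endpoints.

4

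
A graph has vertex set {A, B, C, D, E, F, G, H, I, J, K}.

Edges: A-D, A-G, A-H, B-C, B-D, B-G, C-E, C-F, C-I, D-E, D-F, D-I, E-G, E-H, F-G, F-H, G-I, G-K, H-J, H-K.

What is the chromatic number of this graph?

2

F and G are adjacent, so at least 2 colors are needed.
2 colors suffice: A=2, B=2, C=1, D=1, E=2, F=2, G=1, H=1, I=2, J=2, K=2. Each edge has distinct colors on its endpoints.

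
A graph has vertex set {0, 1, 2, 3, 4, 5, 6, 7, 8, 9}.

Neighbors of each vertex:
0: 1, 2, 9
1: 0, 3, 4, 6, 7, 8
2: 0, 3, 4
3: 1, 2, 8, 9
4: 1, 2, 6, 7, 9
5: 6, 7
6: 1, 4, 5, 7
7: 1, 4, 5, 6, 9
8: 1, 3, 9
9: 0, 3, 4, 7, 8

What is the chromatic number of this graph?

4

1, 4, 6, 7 are pairwise adjacent (a clique of size 4), so at least 4 colors are needed.
4 colors suffice: color a → {1, 2, 5, 9}; color b → {0, 3, 4}; color c → {7, 8}; color d → {6}. Each edge has distinct colors on its endpoints.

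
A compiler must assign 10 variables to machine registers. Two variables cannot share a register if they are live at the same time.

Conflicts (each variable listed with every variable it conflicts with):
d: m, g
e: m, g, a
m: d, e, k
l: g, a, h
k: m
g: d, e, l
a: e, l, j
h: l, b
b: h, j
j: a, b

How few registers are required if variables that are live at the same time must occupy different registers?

3

The cycle h-l-a-j-b-h has odd length 5, so it cannot be 2-colored; at least 3 registers are needed.
3 registers suffice: register 1 → {d, e, l, k, b}; register 2 → {m, g, a, h}; register 3 → {j}. Every pair that conflicts lands in different registers.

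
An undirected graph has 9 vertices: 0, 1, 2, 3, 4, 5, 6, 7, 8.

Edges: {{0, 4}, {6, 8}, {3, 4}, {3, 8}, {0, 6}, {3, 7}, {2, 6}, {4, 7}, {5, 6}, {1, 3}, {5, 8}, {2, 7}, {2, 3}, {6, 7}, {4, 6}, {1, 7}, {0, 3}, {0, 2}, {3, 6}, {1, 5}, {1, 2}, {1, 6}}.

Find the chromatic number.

5

1, 2, 3, 6, 7 are pairwise adjacent (a clique of size 5), so at least 5 colors are needed.
One proper 5-coloring: 0=c, 1=c, 2=d, 3=b, 4=d, 5=b, 6=a, 7=e, 8=c. Each edge has distinct colors on its endpoints.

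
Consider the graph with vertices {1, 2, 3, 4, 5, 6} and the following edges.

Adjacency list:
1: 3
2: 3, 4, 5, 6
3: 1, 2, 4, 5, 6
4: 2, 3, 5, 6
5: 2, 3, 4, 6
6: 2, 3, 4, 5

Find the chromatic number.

2, 3, 4, 5, 6 are pairwise adjacent (a clique of size 5), so at least 5 colors are needed.
5 colors suffice: color a → {3}; color b → {1, 2}; color c → {4}; color d → {5}; color e → {6}. Each edge has distinct colors on its endpoints.

5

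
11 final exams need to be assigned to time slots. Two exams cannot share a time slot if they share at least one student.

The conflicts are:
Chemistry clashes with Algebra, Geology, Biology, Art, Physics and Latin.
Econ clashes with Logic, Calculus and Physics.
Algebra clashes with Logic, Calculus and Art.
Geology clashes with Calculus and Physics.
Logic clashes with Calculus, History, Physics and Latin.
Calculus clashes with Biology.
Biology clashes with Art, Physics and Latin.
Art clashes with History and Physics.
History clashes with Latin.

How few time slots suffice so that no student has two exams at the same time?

4

Chemistry, Biology, Art, Physics are mutually in conflict, so at least 4 time slots are needed.
4 time slots suffice: time slot 1 → {Calculus, Physics, Latin}; time slot 2 → {Chemistry, Logic}; time slot 3 → {Econ, Algebra, Geology, Biology, History}; time slot 4 → {Art}. Each listed conflict is separated.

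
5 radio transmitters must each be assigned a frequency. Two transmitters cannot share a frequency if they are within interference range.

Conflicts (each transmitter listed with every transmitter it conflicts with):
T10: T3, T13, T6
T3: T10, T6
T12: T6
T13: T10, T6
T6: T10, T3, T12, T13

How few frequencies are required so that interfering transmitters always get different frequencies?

3

T10, T3, T6 pairwise conflict, so at least 3 frequencies are needed.
A valid assignment using 3 frequencies: T10=2, T3=3, T12=2, T13=3, T6=1. No two conflicting transmitters share a frequency.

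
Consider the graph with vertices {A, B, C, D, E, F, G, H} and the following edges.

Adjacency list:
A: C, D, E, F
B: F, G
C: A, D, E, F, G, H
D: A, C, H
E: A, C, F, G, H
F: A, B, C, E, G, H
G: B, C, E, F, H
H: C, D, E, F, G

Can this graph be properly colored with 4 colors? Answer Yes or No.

C, E, F, G, H are pairwise adjacent (a clique of size 5), so at least 5 colors are needed.
So 4 colors are not enough.

No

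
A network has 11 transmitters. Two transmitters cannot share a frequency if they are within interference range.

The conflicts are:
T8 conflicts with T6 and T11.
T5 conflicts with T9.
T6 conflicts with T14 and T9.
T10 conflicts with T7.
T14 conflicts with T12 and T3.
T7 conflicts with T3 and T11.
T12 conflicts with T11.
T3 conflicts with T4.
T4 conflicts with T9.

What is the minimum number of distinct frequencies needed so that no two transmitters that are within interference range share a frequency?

3

The cycle T3-T4-T9-T6-T14-T3 has odd length 5, so it cannot be 2-colored; at least 3 frequencies are needed.
3 frequencies suffice: T8=3, T5=2, T6=2, T10=1, T14=1, T7=2, T12=2, T3=3, T4=2, T11=1, T9=1. No two conflicting transmitters share a frequency.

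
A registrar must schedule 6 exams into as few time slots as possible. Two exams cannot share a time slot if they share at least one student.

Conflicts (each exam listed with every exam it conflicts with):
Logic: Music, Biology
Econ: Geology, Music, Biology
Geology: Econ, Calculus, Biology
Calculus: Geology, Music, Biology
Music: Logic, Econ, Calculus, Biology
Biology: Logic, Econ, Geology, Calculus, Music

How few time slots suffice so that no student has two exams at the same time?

3

Calculus, Music, Biology all conflict with each other, so at least 3 time slots are needed.
3 time slots suffice: Logic=3, Econ=3, Geology=2, Calculus=3, Music=2, Biology=1. Each listed conflict is separated.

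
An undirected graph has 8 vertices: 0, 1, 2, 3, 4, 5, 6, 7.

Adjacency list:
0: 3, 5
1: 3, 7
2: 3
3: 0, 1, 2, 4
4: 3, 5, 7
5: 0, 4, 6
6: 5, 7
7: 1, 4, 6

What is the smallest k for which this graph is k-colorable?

0 and 5 are adjacent, so at least 2 colors are needed.
2 colors suffice: 0=b, 1=b, 2=b, 3=a, 4=b, 5=a, 6=b, 7=a. Each edge has distinct colors on its endpoints.

2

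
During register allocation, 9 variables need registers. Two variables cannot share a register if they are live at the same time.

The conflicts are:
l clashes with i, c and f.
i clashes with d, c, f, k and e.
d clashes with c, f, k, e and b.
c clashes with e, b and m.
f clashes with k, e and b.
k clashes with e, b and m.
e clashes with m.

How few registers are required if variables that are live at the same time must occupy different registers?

5

i, d, f, k, e pairwise conflict, so at least 5 registers are needed.
Using 5 registers: l=3, i=1, d=3, c=2, f=4, k=2, e=5, b=1, m=1. No two conflicting variables share a register.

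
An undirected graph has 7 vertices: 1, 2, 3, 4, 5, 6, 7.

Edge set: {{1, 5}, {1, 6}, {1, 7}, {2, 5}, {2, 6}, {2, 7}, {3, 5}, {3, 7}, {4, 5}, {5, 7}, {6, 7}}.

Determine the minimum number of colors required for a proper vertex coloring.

3

3, 5, 7 are mutually adjacent, so at least 3 colors are needed.
3 colors suffice: color a → {5, 6}; color b → {4, 7}; color c → {1, 2, 3}. No two adjacent vertices share a color.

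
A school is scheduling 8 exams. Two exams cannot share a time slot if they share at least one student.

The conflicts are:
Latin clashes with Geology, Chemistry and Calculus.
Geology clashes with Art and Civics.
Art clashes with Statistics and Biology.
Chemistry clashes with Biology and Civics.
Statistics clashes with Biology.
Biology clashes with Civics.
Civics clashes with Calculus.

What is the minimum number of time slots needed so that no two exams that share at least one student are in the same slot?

3

Chemistry, Biology, Civics all conflict with each other, so at least 3 time slots are needed.
3 time slots suffice: time slot 1 → {Latin, Art, Civics}; time slot 2 → {Geology, Biology, Calculus}; time slot 3 → {Chemistry, Statistics}. No two conflicting exams share a time slot.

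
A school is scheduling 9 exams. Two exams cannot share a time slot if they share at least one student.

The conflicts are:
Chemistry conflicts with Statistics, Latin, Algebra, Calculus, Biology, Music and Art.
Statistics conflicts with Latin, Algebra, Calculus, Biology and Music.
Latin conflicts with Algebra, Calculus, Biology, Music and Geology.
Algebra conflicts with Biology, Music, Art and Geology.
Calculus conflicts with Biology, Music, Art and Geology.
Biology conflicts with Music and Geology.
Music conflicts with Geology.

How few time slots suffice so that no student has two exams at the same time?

6

Chemistry, Statistics, Latin, Calculus, Biology, Music all conflict with each other, so at least 6 time slots are needed.
6 time slots suffice: Chemistry=1, Statistics=6, Latin=4, Algebra=5, Calculus=5, Biology=3, Music=2, Art=2, Geology=1. No two conflicting exams share a time slot.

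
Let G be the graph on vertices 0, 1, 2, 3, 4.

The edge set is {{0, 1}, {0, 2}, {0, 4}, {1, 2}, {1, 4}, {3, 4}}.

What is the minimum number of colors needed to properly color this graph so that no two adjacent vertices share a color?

0, 1, 2 are pairwise adjacent, so at least 3 colors are needed.
3 colors suffice: 0=blue, 1=red, 2=green, 3=red, 4=green. No two adjacent vertices share a color.

3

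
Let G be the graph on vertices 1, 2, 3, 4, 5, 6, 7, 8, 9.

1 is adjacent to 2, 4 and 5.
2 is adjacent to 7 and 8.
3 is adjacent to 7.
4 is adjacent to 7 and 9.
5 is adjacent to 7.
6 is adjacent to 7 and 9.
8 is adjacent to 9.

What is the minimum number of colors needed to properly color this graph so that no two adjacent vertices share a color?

The cycle 2-7-6-9-8-2 has odd length 5, so it cannot be 2-colored; at least 3 colors are needed.
3 colors suffice: 1=a, 2=b, 3=b, 4=b, 5=b, 6=b, 7=a, 8=c, 9=a. Every edge joins two different colors.

3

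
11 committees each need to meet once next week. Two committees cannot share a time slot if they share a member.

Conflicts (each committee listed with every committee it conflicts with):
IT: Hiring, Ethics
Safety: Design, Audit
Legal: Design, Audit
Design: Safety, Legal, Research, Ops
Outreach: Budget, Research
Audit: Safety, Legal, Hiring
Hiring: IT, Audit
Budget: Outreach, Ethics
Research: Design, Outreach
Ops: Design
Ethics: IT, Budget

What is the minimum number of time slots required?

3

The cycle Ethics-IT-Hiring-Audit-Legal-Design-Research-Outreach-Budget-Ethics has odd length 9, so it cannot be 2-colored; at least 3 time slots are needed.
3 time slots suffice: time slot 1 → {IT, Design, Outreach, Audit}; time slot 2 → {Safety, Legal, Hiring, Research, Ops, Ethics}; time slot 3 → {Budget}. Each listed conflict is separated.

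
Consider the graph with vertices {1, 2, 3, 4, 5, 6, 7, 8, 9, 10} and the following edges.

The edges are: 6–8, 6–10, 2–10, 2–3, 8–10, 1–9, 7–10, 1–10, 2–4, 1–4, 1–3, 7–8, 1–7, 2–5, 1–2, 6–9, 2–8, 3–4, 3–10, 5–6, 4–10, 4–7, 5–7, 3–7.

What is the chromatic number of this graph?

5

1, 3, 4, 7, 10 are mutually adjacent (a clique of size 5), so at least 5 colors are needed.
5 colors suffice: color a → {5, 9, 10}; color b → {2, 6, 7}; color c → {1, 8}; color d → {4}; color e → {3}. Every edge joins two different colors.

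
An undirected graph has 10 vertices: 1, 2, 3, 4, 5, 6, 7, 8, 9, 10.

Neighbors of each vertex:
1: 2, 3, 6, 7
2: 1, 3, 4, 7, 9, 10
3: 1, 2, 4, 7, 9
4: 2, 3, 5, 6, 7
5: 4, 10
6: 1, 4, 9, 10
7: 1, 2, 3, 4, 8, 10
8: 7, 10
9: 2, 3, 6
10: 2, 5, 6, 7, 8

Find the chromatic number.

4

2, 3, 4, 7 are mutually adjacent (a clique of size 4), so at least 4 colors are needed.
4 colors suffice: color a → {2, 5, 6, 8}; color b → {7, 9}; color c → {1, 4, 10}; color d → {3}. Each edge has distinct colors on its endpoints.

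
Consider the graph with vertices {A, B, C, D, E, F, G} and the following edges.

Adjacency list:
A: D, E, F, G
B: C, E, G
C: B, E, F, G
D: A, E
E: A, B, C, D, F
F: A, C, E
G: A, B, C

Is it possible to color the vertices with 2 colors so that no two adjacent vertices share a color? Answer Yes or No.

No

A, E, F are mutually adjacent, so at least 3 colors are needed.
So 2 colors are not enough.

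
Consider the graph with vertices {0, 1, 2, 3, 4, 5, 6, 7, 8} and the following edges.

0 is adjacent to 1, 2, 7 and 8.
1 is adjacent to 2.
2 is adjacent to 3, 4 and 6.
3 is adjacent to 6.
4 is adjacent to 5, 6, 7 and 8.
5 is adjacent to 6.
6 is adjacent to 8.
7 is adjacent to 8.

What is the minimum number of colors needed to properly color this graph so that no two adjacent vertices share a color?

0, 7, 8 are pairwise adjacent, so at least 3 colors are needed.
3 colors suffice: 0=a, 1=b, 2=c, 3=a, 4=a, 5=c, 6=b, 7=b, 8=c. Each edge has distinct colors on its endpoints.

3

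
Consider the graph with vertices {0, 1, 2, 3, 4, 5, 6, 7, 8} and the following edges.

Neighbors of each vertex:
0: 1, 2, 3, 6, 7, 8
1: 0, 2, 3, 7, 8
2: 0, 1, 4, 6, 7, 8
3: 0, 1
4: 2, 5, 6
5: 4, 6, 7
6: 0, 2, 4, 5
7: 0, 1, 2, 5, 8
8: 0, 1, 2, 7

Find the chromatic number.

5

0, 1, 2, 7, 8 are pairwise adjacent (a clique of size 5), so at least 5 colors are needed.
One proper 5-coloring: 0=a, 1=d, 2=b, 3=b, 4=a, 5=b, 6=c, 7=c, 8=e. No two adjacent vertices share a color.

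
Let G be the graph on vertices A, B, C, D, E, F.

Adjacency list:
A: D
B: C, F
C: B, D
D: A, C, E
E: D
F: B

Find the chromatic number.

D and E are adjacent, so at least 2 colors are needed.
2 colors suffice: color red → {B, D}; color blue → {A, C, E, F}. Every edge joins two different colors.

2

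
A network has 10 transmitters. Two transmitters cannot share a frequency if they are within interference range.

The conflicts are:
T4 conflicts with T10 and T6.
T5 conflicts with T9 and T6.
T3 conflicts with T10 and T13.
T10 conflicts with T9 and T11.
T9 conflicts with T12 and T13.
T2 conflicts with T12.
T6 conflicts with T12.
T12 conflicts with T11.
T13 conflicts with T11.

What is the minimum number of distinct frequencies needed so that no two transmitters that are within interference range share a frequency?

The cycle T4-T6-T12-T9-T10-T4 has odd length 5, so it cannot be 2-colored; at least 3 frequencies are needed.
A valid assignment using 3 frequencies: T4=3, T5=1, T3=2, T10=1, T9=2, T2=2, T6=2, T12=1, T13=1, T11=2. Every pair that conflicts lands in different frequencies.

3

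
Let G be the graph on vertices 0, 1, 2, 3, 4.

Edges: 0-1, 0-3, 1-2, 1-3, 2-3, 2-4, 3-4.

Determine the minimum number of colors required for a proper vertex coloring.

3

2, 3, 4 are mutually adjacent, so at least 3 colors are needed.
3 colors suffice: color red → {3}; color blue → {1, 4}; color green → {0, 2}. No two adjacent vertices share a color.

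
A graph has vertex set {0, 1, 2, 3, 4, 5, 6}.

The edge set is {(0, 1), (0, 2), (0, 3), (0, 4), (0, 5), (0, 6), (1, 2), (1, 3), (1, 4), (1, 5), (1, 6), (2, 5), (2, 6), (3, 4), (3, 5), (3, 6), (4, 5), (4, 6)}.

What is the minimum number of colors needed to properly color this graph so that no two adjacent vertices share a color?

5

0, 1, 3, 4, 5 are pairwise adjacent (a clique of size 5), so at least 5 colors are needed.
A valid assignment using 5 colors: 0=b, 1=a, 2=c, 3=c, 4=d, 5=e, 6=e. No two adjacent vertices share a color.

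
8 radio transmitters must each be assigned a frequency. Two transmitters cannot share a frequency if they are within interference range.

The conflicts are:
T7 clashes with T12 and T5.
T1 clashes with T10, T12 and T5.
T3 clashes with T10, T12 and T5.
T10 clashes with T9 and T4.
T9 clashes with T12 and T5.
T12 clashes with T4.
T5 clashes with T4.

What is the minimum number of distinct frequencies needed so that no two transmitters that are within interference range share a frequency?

T7 and T5 conflict, so at least 2 frequencies are needed.
2 frequencies suffice: T7=2, T1=2, T3=2, T10=1, T9=2, T12=1, T5=1, T4=2. Each listed conflict is separated.

2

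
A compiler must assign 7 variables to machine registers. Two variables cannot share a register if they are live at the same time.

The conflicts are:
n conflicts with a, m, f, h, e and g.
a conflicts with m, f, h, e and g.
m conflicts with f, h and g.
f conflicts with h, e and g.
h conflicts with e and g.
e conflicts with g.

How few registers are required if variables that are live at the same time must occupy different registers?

6

n, a, m, f, h, g are mutually in conflict, so at least 6 registers are needed.
6 registers suffice: register 1 → {a}; register 2 → {h}; register 3 → {f}; register 4 → {n}; register 5 → {g}; register 6 → {m, e}. Every pair that conflicts lands in different registers.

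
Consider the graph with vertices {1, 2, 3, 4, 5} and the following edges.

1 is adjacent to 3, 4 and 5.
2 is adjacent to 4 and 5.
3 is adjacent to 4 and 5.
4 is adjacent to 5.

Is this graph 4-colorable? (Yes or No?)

The chromatic number is 4. 1, 3, 4, 5 are pairwise adjacent (a clique of size 4), so at least 4 colors are needed.
4 colors suffice: 1=c, 2=c, 3=d, 4=a, 5=b.
That is already a proper 4-coloring.

Yes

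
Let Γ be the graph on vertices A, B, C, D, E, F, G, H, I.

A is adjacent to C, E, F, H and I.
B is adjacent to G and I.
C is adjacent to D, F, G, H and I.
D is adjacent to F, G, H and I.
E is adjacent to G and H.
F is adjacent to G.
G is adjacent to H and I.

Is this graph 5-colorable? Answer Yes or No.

The chromatic number is 4. C, D, G, I are pairwise adjacent (a clique of size 4), so at least 4 colors are needed.
4 colors suffice: color red → {A, G}; color blue → {B, C, E}; color green → {F, H, I}; color yellow → {D}.
Since 5 ≥ 4, a proper 5-coloring certainly exists.

Yes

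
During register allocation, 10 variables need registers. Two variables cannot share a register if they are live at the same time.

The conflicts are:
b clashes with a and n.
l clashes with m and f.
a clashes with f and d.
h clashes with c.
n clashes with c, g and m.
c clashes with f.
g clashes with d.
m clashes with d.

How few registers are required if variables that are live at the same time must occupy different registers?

3

The cycle d-g-n-b-a-d has odd length 5, so it cannot be 2-colored; at least 3 registers are needed.
3 registers suffice: b=3, l=3, a=2, h=1, n=1, c=2, g=2, m=2, f=1, d=1. Each listed conflict is separated.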